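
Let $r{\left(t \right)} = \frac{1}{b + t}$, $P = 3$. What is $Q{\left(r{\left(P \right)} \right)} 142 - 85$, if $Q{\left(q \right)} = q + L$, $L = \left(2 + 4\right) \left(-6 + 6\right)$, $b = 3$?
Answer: $- \frac{184}{3} \approx -61.333$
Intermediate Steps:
$L = 0$ ($L = 6 \cdot 0 = 0$)
$r{\left(t \right)} = \frac{1}{3 + t}$
$Q{\left(q \right)} = q$ ($Q{\left(q \right)} = q + 0 = q$)
$Q{\left(r{\left(P \right)} \right)} 142 - 85 = \frac{1}{3 + 3} \cdot 142 - 85 = \frac{1}{6} \cdot 142 - 85 = \frac{71}{3} - 85 = - \frac{184}{3}$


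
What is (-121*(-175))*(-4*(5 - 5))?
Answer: 0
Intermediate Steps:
(-121*(-175))*(-4*(5 - 5)) = 21175*(-4*0) = 21175*0 = 0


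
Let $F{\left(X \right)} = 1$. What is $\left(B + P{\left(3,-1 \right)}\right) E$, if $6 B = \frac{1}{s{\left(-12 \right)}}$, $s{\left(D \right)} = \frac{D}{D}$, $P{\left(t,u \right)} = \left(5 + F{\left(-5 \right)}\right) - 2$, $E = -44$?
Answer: $- \frac{550}{3} \approx -183.33$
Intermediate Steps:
$P{\left(t,u \right)} = 4$ ($P{\left(t,u \right)} = \left(5 + 1\right) - 2 = 6 - 2 = 4$)
$s{\left(D \right)} = 1$
$B = \frac{1}{6}$ ($B = \frac{1}{6 \cdot 1} = \frac{1}{6} \cdot 1 = \frac{1}{6} \approx 0.16667$)
$\left(B + P{\left(3,-1 \right)}\right) E = \left(\frac{1}{6} + 4\right) \left(-44\right) = \frac{25}{6} \left(-44\right) = - \frac{550}{3}$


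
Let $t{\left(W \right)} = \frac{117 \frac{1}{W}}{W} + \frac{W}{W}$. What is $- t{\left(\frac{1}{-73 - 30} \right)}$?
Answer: $-1241254$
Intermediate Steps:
$t{\left(W \right)} = 1 + \frac{117}{W^{2}}$ ($t{\left(W \right)} = \frac{117}{W^{2}} + 1 = 1 + \frac{117}{W^{2}}$)
$- t{\left(\frac{1}{-73 - 30} \right)} = - (1 + \frac{117}{\frac{1}{\left(-73 - 30\right)^{2}}}) = - (1 + \frac{117}{\frac{1}{10609}}) = - (1 + 117 \cdot 10609) = - (1 + 1241253) = \left(-1\right) 1241254 = -1241254$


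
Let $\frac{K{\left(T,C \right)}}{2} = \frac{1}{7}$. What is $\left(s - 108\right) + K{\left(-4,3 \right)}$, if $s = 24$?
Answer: $- \frac{586}{7} \approx -83.714$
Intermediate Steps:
$K{\left(T,C \right)} = \frac{2}{7}$
$\left(s - 108\right) + K{\left(-4,3 \right)} = \left(24 - 108\right) + \frac{2}{7} = -84 + \frac{2}{7} = - \frac{586}{7}$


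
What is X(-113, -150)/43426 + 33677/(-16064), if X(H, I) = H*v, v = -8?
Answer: -723967773/348797632 ≈ -2.0756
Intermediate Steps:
X(H, I) = -8*H (X(H, I) = H*(-8) = -8*H)
X(-113, -150)/43426 + 33677/(-16064) = -8*(-113)/43426 + 33677/(-16064) = 904*(1/43426) + 33677*(-1/16064) = 452/21713 - 33677/16064 = -723967773/348797632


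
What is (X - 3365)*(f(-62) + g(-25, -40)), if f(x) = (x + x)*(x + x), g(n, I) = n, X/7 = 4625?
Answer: 445332510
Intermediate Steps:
X = 32375 (X = 7*4625 = 32375)
f(x) = 4*x**2 (f(x) = (2*x)*(2*x) = 4*x**2)
(X - 3365)*(f(-62) + g(-25, -40)) = (32375 - 3365)*(4*(-62)**2 - 25) = 29010*(4*3844 - 25) = 29010*(15376 - 25) = 29010*15351 = 445332510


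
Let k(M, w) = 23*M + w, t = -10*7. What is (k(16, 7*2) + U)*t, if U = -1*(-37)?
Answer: -29330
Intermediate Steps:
U = 37
t = -70
k(M, w) = w + 23*M
(k(16, 7*2) + U)*t = ((7*2 + 23*16) + 37)*(-70) = ((14 + 368) + 37)*(-70) = (382 + 37)*(-70) = 419*(-70) = -29330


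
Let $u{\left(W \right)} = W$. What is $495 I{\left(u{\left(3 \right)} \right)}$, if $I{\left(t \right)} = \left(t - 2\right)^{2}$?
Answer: $495$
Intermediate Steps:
$I{\left(t \right)} = \left(-2 + t\right)^{2}$
$495 I{\left(u{\left(3 \right)} \right)} = 495 \left(-2 + 3\right)^{2} = 495 \cdot 1^{2} = 495 \cdot 1 = 495$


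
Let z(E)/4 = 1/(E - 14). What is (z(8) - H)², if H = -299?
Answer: 801025/9 ≈ 89003.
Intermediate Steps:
z(E) = 4/(-14 + E) (z(E) = 4/(E - 14) = 4/(-14 + E))
(z(8) - H)² = (4/(-14 + 8) - 1*(-299))² = (4/(-6) + 299)² = (4*(-⅙) + 299)² = (-⅔ + 299)² = (895/3)² = 801025/9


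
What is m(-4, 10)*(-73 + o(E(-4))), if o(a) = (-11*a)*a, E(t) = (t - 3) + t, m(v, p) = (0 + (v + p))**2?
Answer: -50544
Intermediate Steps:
m(v, p) = (p + v)**2 (m(v, p) = (0 + (p + v))**2 = (p + v)**2)
E(t) = -3 + 2*t (E(t) = (-3 + t) + t = -3 + 2*t)
o(a) = -11*a**2
m(-4, 10)*(-73 + o(E(-4))) = (10 - 4)**2*(-73 - 11*(-3 + 2*(-4))**2) = 6**2*(-73 - 11*(-3 - 8)**2) = 36*(-73 - 11*(-11)**2) = 36*(-73 - 11*121) = 36*(-73 - 1331) = 36*(-1404) = -50544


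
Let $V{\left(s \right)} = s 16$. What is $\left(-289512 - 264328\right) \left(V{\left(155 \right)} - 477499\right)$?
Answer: $263084522960$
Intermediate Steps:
$V{\left(s \right)} = 16 s$
$\left(-289512 - 264328\right) \left(V{\left(155 \right)} - 477499\right) = \left(-289512 - 264328\right) \left(16 \cdot 155 - 477499\right) = - 553840 \left(2480 - 477499\right) = \left(-553840\right) \left(-475019\right) = 263084522960$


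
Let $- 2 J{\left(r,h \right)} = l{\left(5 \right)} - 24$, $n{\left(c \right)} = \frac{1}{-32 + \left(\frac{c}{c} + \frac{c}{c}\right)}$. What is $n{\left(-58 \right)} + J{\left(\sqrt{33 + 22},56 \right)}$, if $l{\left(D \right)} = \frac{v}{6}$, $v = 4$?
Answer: $\frac{349}{30} \approx 11.633$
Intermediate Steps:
$l{\left(D \right)} = \frac{2}{3}$ ($l{\left(D \right)} = \frac{4}{6} = 4 \cdot \frac{1}{6} = \frac{2}{3}$)
$n{\left(c \right)} = - \frac{1}{30}$ ($n{\left(c \right)} = \frac{1}{-32 + \left(1 + 1\right)} = \frac{1}{-32 + 2} = \frac{1}{-30} = - \frac{1}{30}$)
$J{\left(r,h \right)} = \frac{35}{3}$ ($J{\left(r,h \right)} = - \frac{\frac{2}{3} - 24}{2} = \left(- \frac{1}{2}\right) \left(- \frac{70}{3}\right) = \frac{35}{3}$)
$n{\left(-58 \right)} + J{\left(\sqrt{33 + 22},56 \right)} = - \frac{1}{30} + \frac{35}{3} = \frac{349}{30}$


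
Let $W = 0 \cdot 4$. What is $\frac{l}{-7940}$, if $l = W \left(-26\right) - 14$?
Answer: $\frac{7}{3970} \approx 0.0017632$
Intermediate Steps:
$W = 0$
$l = -14$ ($l = 0 \left(-26\right) - 14 = 0 - 14 = -14$)
$\frac{l}{-7940} = - \frac{14}{-7940} = \left(-14\right) \left(- \frac{1}{7940}\right) = \frac{7}{3970}$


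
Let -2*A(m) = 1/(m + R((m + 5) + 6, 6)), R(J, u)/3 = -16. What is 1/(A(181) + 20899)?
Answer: 266/5559133 ≈ 4.7849e-5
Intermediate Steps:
R(J, u) = -48 (R(J, u) = 3*(-16) = -48)
A(m) = -1/(2*(-48 + m)) (A(m) = -1/(2*(m - 48)) = -1/(2*(-48 + m)))
1/(A(181) + 20899) = 1/(-1/(-96 + 2*181) + 20899) = 1/(-1/(-96 + 362) + 20899) = 1/(-1/266 + 20899) = 1/(5559133/266) = 266/5559133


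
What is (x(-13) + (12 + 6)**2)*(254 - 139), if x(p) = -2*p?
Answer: 40250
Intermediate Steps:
(x(-13) + (12 + 6)**2)*(254 - 139) = (-2*(-13) + (12 + 6)**2)*(254 - 139) = (26 + 18**2)*115 = (26 + 324)*115 = 350*115 = 40250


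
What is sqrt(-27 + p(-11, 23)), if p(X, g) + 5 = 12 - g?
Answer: I*sqrt(43) ≈ 6.5574*I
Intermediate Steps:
p(X, g) = 7 - g (p(X, g) = -5 + (12 - g) = 7 - g)
sqrt(-27 + p(-11, 23)) = sqrt(-27 + (7 - 1*23)) = sqrt(-27 + (7 - 23)) = sqrt(-27 - 16) = sqrt(-43) = I*sqrt(43)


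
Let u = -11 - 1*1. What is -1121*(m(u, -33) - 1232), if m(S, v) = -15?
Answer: 1397887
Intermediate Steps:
u = -12 (u = -11 - 1 = -12)
-1121*(m(u, -33) - 1232) = -1121*(-15 - 1232) = -1121*(-1247) = 1397887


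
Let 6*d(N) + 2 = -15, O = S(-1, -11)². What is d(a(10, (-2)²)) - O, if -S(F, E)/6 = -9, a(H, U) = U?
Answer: -17513/6 ≈ -2918.8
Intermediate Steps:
S(F, E) = 54 (S(F, E) = -6*(-9) = 54)
O = 2916 (O = 54² = 2916)
d(N) = -17/6 (d(N) = -⅓ + (⅙)*(-15) = -⅓ - 5/2 = -17/6)
d(a(10, (-2)²)) - O = -17/6 - 1*2916 = -17/6 - 2916 = -17513/6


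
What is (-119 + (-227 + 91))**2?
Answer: 65025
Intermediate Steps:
(-119 + (-227 + 91))**2 = (-119 - 136)**2 = (-255)**2 = 65025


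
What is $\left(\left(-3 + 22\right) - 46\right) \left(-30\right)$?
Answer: $810$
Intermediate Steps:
$\left(\left(-3 + 22\right) - 46\right) \left(-30\right) = \left(19 - 46\right) \left(-30\right) = \left(-27\right) \left(-30\right) = 810$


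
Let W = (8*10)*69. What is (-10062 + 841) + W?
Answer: -3701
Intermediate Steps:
W = 5520 (W = 80*69 = 5520)
(-10062 + 841) + W = (-10062 + 841) + 5520 = -9221 + 5520 = -3701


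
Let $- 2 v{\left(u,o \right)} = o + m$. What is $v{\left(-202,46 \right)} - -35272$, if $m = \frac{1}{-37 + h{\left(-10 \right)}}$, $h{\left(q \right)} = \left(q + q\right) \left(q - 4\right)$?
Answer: $\frac{17131013}{486} \approx 35249.0$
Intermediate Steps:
$h{\left(q \right)} = 2 q \left(-4 + q\right)$
$m = \frac{1}{243}$ ($m = \frac{1}{-37 + 2 \left(-10\right) \left(-4 - 10\right)} = \frac{1}{-37 + 2 \left(-10\right) \left(-14\right)} = \frac{1}{-37 + 280} = \frac{1}{243} \approx 0.0041152$)
$v{\left(u,o \right)} = - \frac{1}{486} - \frac{o}{2}$ ($v{\left(u,o \right)} = - \frac{o + \frac{1}{243}}{2} = - \frac{\frac{1}{243} + o}{2} = - \frac{1}{486} - \frac{o}{2}$)
$v{\left(-202,46 \right)} - -35272 = \left(- \frac{1}{486} - 23\right) - -35272 = \left(- \frac{1}{486} - 23\right) + 35272 = - \frac{11179}{486} + 35272 = \frac{17131013}{486}$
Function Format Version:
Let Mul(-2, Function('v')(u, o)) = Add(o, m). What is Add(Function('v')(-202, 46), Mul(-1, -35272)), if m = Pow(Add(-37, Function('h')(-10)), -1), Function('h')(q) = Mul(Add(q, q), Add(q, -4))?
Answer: Rational(17131013, 486) ≈ 35249.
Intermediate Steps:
Function('h')(q) = Mul(2, q, Add(-4, q)) (Function('h')(q) = Mul(Mul(2, q), Add(-4, q)) = Mul(2, q, Add(-4, q)))
m = Rational(1, 243) (m = Pow(Add(-37, Mul(2, -10, Add(-4, -10))), -1) = Pow(Add(-37, Mul(2, -10, -14)), -1) = Pow(Add(-37, 280), -1) = Pow(243, -1) = Rational(1, 243) ≈ 0.0041152)
Function('v')(u, o) = Add(Rational(-1, 486), Mul(Rational(-1, 2), o)) (Function('v')(u, o) = Mul(Rational(-1, 2), Add(o, Rational(1, 243))) = Mul(Rational(-1, 2), Add(Rational(1, 243), o)) = Add(Rational(-1, 486), Mul(Rational(-1, 2), o)))
Add(Function('v')(-202, 46), Mul(-1, -35272)) = Add(Add(Rational(-1, 486), Mul(Rational(-1, 2), 46)), Mul(-1, -35272)) = Add(Add(Rational(-1, 486), -23), 35272) = Add(Rational(-11179, 486), 35272) = Rational(17131013, 486)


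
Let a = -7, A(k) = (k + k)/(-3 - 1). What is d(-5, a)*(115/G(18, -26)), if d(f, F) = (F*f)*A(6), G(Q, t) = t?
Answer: 12075/26 ≈ 464.42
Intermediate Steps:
A(k) = -k/2 (A(k) = (2*k)/(-4) = (2*k)*(-¼) = -k/2)
d(f, F) = -3*F*f (d(f, F) = (F*f)*(-½*6) = (F*f)*(-3) = -3*F*f)
d(-5, a)*(115/G(18, -26)) = (-3*(-7)*(-5))*(115/(-26)) = -12075*(-1)/26 = -105*(-115/26) = 12075/26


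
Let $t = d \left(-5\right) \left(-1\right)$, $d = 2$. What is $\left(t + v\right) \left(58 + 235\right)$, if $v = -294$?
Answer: $-83212$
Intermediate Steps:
$t = 10$ ($t = 2 \left(-5\right) \left(-1\right) = \left(-10\right) \left(-1\right) = 10$)
$\left(t + v\right) \left(58 + 235\right) = \left(10 - 294\right) \left(58 + 235\right) = \left(-284\right) 293 = -83212$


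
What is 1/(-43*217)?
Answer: -1/9331 ≈ -0.00010717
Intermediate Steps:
1/(-43*217) = 1/(-9331) = -1/9331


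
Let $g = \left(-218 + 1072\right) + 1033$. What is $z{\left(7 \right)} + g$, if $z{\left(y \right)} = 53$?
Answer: $1940$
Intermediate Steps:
$g = 1887$ ($g = 854 + 1033 = 1887$)
$z{\left(7 \right)} + g = 53 + 1887 = 1940$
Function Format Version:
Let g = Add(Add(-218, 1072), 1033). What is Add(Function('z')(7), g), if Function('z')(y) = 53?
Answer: 1940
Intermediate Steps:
g = 1887 (g = Add(854, 1033) = 1887)
Add(Function('z')(7), g) = Add(53, 1887) = 1940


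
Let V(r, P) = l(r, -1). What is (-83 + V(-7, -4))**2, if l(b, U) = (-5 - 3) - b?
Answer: 7056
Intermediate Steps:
l(b, U) = -8 - b
V(r, P) = -8 - r
(-83 + V(-7, -4))**2 = (-83 + (-8 - 1*(-7)))**2 = (-83 + (-8 + 7))**2 = (-83 - 1)**2 = (-84)**2 = 7056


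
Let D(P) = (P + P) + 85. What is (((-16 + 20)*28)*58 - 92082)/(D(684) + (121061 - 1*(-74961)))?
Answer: -85586/197475 ≈ -0.43340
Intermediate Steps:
D(P) = 85 + 2*P (D(P) = 2*P + 85 = 85 + 2*P)
(((-16 + 20)*28)*58 - 92082)/(D(684) + (121061 - 1*(-74961))) = (((-16 + 20)*28)*58 - 92082)/((85 + 2*684) + (121061 - 1*(-74961))) = ((4*28)*58 - 92082)/((85 + 1368) + (121061 + 74961)) = (112*58 - 92082)/(1453 + 196022) = (6496 - 92082)/197475 = -85586*1/197475 = -85586/197475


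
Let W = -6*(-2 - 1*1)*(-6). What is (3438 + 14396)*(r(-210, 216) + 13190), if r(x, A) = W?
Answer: 233304388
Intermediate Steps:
W = -108 (W = -6*(-2 - 1)*(-6) = -6*(-3)*(-6) = 18*(-6) = -108)
r(x, A) = -108
(3438 + 14396)*(r(-210, 216) + 13190) = (3438 + 14396)*(-108 + 13190) = 17834*13082 = 233304388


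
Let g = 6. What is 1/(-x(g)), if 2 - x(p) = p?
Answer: 1/4 ≈ 0.25000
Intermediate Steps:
x(p) = 2 - p
1/(-x(g)) = 1/(-(2 - 1*6)) = 1/(-(2 - 6)) = 1/(-1*(-4)) = 1/4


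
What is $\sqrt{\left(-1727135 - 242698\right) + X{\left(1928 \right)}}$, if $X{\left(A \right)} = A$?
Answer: $i \sqrt{1967905} \approx 1402.8 i$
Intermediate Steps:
$\sqrt{\left(-1727135 - 242698\right) + X{\left(1928 \right)}} = \sqrt{\left(-1727135 - 242698\right) + 1928} = \sqrt{-1969833 + 1928} = \sqrt{-1967905} = i \sqrt{1967905}$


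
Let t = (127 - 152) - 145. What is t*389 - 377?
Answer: -66507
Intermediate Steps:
t = -170 (t = -25 - 145 = -170)
t*389 - 377 = -170*389 - 377 = -66130 - 377 = -66507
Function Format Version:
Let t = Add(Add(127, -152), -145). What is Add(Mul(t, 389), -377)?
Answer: -66507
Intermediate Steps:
t = -170 (t = Add(-25, -145) = -170)
Add(Mul(t, 389), -377) = Add(Mul(-170, 389), -377) = Add(-66130, -377) = -66507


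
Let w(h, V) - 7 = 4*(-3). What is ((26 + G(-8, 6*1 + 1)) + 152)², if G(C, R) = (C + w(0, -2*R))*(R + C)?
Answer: 36481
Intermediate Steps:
w(h, V) = -5 (w(h, V) = 7 + 4*(-3) = 7 - 12 = -5)
G(C, R) = (-5 + C)*(C + R) (G(C, R) = (C - 5)*(R + C) = (-5 + C)*(C + R))
((26 + G(-8, 6*1 + 1)) + 152)² = ((26 + ((-8)² - 5*(-8) - 5*(6*1 + 1) - 8*(6*1 + 1))) + 152)² = ((26 + (64 + 40 - 5*(6 + 1) - 8*(6 + 1))) + 152)² = ((26 + (64 + 40 - 5*7 - 8*7)) + 152)² = ((26 + (64 + 40 - 35 - 56)) + 152)² = ((26 + 13) + 152)² = (39 + 152)² = 191² = 36481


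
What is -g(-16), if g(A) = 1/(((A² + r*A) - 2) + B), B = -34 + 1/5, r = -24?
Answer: -5/3021 ≈ -0.0016551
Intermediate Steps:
B = -169/5 (B = -34 + ⅕ = -169/5 ≈ -33.800)
g(A) = 1/(-179/5 + A² - 24*A) (g(A) = 1/(((A² - 24*A) - 2) - 169/5) = 1/((-2 + A² - 24*A) - 169/5) = 1/(-179/5 + A² - 24*A))
-g(-16) = -5/(-179 - 120*(-16) + 5*(-16)²) = -5/(-179 + 1920 + 5*256) = -5/(-179 + 1920 + 1280) = -5/3021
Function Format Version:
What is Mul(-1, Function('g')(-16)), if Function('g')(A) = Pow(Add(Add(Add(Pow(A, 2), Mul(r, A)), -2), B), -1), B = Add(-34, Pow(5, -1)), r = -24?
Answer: Rational(-5, 3021) ≈ -0.0016551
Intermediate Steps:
B = Rational(-169, 5) (B = Add(-34, Rational(1, 5)) = Rational(-169, 5) ≈ -33.800)
Function('g')(A) = Pow(Add(Rational(-179, 5), Pow(A, 2), Mul(-24, A)), -1) (Function('g')(A) = Pow(Add(Add(Add(Pow(A, 2), Mul(-24, A)), -2), Rational(-169, 5)), -1) = Pow(Add(Add(-2, Pow(A, 2), Mul(-24, A)), Rational(-169, 5)), -1) = Pow(Add(Rational(-179, 5), Pow(A, 2), Mul(-24, A)), -1))
Mul(-1, Function('g')(-16)) = Mul(-1, Mul(5, Pow(Add(-179, Mul(-120, -16), Mul(5, Pow(-16, 2))), -1))) = Mul(-1, Mul(5, Pow(Add(-179, 1920, Mul(5, 256)), -1))) = Mul(-1, Mul(5, Pow(Add(-179, 1920, 1280), -1))) = Mul(-1, Mul(5, Pow(3021, -1))) = Mul(-1, Mul(5, Rational(1, 3021))) = Mul(-1, Rational(5, 3021)) = Rational(-5, 3021)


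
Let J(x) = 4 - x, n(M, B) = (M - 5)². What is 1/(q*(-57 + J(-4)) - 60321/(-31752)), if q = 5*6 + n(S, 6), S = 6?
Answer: -10584/16056989 ≈ -0.00065915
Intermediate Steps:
n(M, B) = (-5 + M)²
q = 31 (q = 5*6 + (-5 + 6)² = 30 + 1² = 30 + 1 = 31)
1/(q*(-57 + J(-4)) - 60321/(-31752)) = 1/(31*(-57 + (4 - 1*(-4))) - 60321/(-31752)) = 1/(31*(-57 + (4 + 4)) - 60321*(-1/31752)) = 1/(31*(-57 + 8) + 20107/10584) = 1/(31*(-49) + 20107/10584) = 1/(-1519 + 20107/10584) = 1/(-16056989/10584) = -10584/16056989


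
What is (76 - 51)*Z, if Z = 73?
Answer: 1825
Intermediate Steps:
(76 - 51)*Z = (76 - 51)*73 = 25*73 = 1825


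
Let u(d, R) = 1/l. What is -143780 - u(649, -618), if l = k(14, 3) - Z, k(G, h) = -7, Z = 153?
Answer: -23004799/160 ≈ -1.4378e+5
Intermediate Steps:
l = -160 (l = -7 - 1*153 = -7 - 153 = -160)
u(d, R) = -1/160 (u(d, R) = 1/(-160) = -1/160)
-143780 - u(649, -618) = -143780 - 1*(-1/160) = -143780 + 1/160 = -23004799/160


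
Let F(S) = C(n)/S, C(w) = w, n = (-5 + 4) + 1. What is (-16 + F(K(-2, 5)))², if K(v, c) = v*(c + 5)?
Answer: 256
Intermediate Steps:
n = 0 (n = -1 + 1 = 0)
K(v, c) = v*(5 + c)
F(S) = 0 (F(S) = 0/S = 0)
(-16 + F(K(-2, 5)))² = (-16 + 0)² = (-16)² = 256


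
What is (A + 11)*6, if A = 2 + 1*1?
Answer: 84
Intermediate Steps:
A = 3 (A = 2 + 1 = 3)
(A + 11)*6 = (3 + 11)*6 = 14*6 = 84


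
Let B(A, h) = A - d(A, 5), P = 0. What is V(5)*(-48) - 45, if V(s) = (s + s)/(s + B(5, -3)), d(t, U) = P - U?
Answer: -77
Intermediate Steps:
d(t, U) = -U (d(t, U) = 0 - U = -U)
B(A, h) = 5 + A (B(A, h) = A - (-1)*5 = A - 1*(-5) = A + 5 = 5 + A)
V(s) = 2*s/(10 + s) (V(s) = (s + s)/(s + (5 + 5)) = (2*s)/(s + 10) = (2*s)/(10 + s) = 2*s/(10 + s))
V(5)*(-48) - 45 = (2*5/(10 + 5))*(-48) - 45 = (2*5/15)*(-48) - 45 = (2*5*(1/15))*(-48) - 45 = (⅔)*(-48) - 45 = -32 - 45 = -77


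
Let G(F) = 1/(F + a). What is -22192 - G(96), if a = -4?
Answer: -2041665/92 ≈ -22192.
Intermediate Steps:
G(F) = 1/(-4 + F) (G(F) = 1/(F - 4) = 1/(-4 + F))
-22192 - G(96) = -22192 - 1/(-4 + 96) = -22192 - 1/92 = -2041665/92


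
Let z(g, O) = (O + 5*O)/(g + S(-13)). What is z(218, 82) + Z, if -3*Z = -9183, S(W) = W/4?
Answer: 2631367/859 ≈ 3063.3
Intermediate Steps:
S(W) = W/4 (S(W) = W*(¼) = W/4)
Z = 3061 (Z = -⅓*(-9183) = 3061)
z(g, O) = 6*O/(-13/4 + g) (z(g, O) = (O + 5*O)/(g + (¼)*(-13)) = (6*O)/(g - 13/4) = (6*O)/(-13/4 + g) = 6*O/(-13/4 + g))
z(218, 82) + Z = 24*82/(-13 + 4*218) + 3061 = 24*82/(-13 + 872) + 3061 = 24*82/859 + 3061 = 24*82*(1/859) + 3061 = 1968/859 + 3061 = 2631367/859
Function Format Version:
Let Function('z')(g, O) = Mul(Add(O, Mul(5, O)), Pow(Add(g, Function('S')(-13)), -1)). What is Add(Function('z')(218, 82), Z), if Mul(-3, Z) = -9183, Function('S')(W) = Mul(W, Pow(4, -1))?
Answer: Rational(2631367, 859) ≈ 3063.3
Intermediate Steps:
Function('S')(W) = Mul(Rational(1, 4), W) (Function('S')(W) = Mul(W, Rational(1, 4)) = Mul(Rational(1, 4), W))
Z = 3061 (Z = Mul(Rational(-1, 3), -9183) = 3061)
Function('z')(g, O) = Mul(6, O, Pow(Add(Rational(-13, 4), g), -1)) (Function('z')(g, O) = Mul(Add(O, Mul(5, O)), Pow(Add(g, Mul(Rational(1, 4), -13)), -1)) = Mul(Mul(6, O), Pow(Add(g, Rational(-13, 4)), -1)) = Mul(Mul(6, O), Pow(Add(Rational(-13, 4), g), -1)) = Mul(6, O, Pow(Add(Rational(-13, 4), g), -1)))
Add(Function('z')(218, 82), Z) = Add(Mul(24, 82, Pow(Add(-13, Mul(4, 218)), -1)), 3061) = Add(Mul(24, 82, Pow(Add(-13, 872), -1)), 3061) = Add(Mul(24, 82, Pow(859, -1)), 3061) = Add(Mul(24, 82, Rational(1, 859)), 3061) = Add(Rational(1968, 859), 3061) = Rational(2631367, 859)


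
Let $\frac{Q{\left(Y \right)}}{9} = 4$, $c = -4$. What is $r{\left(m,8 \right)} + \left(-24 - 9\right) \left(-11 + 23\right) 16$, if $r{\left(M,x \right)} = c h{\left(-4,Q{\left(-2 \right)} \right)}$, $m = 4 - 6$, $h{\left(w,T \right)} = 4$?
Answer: $-6352$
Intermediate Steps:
$Q{\left(Y \right)} = 36$ ($Q{\left(Y \right)} = 9 \cdot 4 = 36$)
$m = -2$ ($m = 4 - 6 = -2$)
$r{\left(M,x \right)} = -16$ ($r{\left(M,x \right)} = \left(-4\right) 4 = -16$)
$r{\left(m,8 \right)} + \left(-24 - 9\right) \left(-11 + 23\right) 16 = -16 + \left(-24 - 9\right) \left(-11 + 23\right) 16 = -16 + \left(-33\right) 12 \cdot 16 = -16 - 6336 = -6352$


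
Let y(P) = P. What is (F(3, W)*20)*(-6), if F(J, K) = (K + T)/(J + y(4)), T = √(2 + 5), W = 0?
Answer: -120*√7/7 ≈ -45.356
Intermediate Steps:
T = √7 ≈ 2.6458
F(J, K) = (K + √7)/(4 + J) (F(J, K) = (K + √7)/(J + 4) = (K + √7)/(4 + J))
(F(3, W)*20)*(-6) = (((0 + √7)/(4 + 3))*20)*(-6) = ((√7/7)*20)*(-6) = (20*√7/7)*(-6) = -120*√7/7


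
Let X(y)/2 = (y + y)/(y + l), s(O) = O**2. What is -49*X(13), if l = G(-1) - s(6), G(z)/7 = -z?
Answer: 637/4 ≈ 159.25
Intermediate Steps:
G(z) = -7*z (G(z) = 7*(-z) = -7*z)
l = -29 (l = -7*(-1) - 1*6**2 = 7 - 1*36 = 7 - 36 = -29)
X(y) = 4*y/(-29 + y) (X(y) = 2*((y + y)/(y - 29)) = 2*((2*y)/(-29 + y)) = 2*(2*y/(-29 + y)) = 4*y/(-29 + y))
-49*X(13) = -196*13/(-29 + 13) = -196*13/(-16) = -196*13*(-1)/16 = -49*(-13/4) = 637/4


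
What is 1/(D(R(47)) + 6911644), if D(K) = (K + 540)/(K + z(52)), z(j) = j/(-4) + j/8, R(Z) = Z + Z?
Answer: 175/1209538968 ≈ 1.4468e-7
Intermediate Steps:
R(Z) = 2*Z
z(j) = -j/8 (z(j) = j*(-1/4) + j*(1/8) = -j/4 + j/8 = -j/8)
D(K) = (540 + K)/(-13/2 + K) (D(K) = (K + 540)/(K - 1/8*52) = (540 + K)/(K - 13/2) = (540 + K)/(-13/2 + K))
1/(D(R(47)) + 6911644) = 1/(2*(540 + 2*47)/(-13 + 2*(2*47)) + 6911644) = 1/(2*(540 + 94)/(-13 + 2*94) + 6911644) = 1/(2*634/(-13 + 188) + 6911644) = 1/(2*634/175 + 6911644) = 1/(2*(1/175)*634 + 6911644) = 1/(1268/175 + 6911644) = 1/(1209538968/175) = 175/1209538968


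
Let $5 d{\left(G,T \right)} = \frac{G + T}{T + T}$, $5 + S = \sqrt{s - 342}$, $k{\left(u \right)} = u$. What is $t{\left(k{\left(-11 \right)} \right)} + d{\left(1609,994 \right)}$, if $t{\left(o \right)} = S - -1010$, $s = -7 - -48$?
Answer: $\frac{9992303}{9940} + i \sqrt{301} \approx 1005.3 + 17.349 i$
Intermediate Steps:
$s = 41$ ($s = -7 + 48 = 41$)
$S = -5 + i \sqrt{301}$ ($S = -5 + \sqrt{41 - 342} = -5 + \sqrt{-301} = -5 + i \sqrt{301} \approx -5.0 + 17.349 i$)
$d{\left(G,T \right)} = \frac{G + T}{10 T}$ ($d{\left(G,T \right)} = \frac{\left(G + T\right) \frac{1}{T + T}}{5} = \frac{\left(G + T\right) \frac{1}{2 T}}{5} = \frac{\frac{1}{2} \frac{1}{T} \left(G + T\right)}{5} = \frac{G + T}{10 T}$)
$t{\left(o \right)} = 1005 + i \sqrt{301}$ ($t{\left(o \right)} = \left(-5 + i \sqrt{301}\right) - -1010 = \left(-5 + i \sqrt{301}\right) + 1010 = 1005 + i \sqrt{301}$)
$t{\left(k{\left(-11 \right)} \right)} + d{\left(1609,994 \right)} = \left(1005 + i \sqrt{301}\right) + \frac{1609 + 994}{10 \cdot 994} = \left(1005 + i \sqrt{301}\right) + \frac{1}{10} \cdot \frac{1}{994} \cdot 2603 = \left(1005 + i \sqrt{301}\right) + \frac{2603}{9940} = \frac{9992303}{9940} + i \sqrt{301}$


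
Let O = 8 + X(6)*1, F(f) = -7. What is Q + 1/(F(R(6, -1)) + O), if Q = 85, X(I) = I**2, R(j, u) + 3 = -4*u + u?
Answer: 3146/37 ≈ 85.027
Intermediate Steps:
R(j, u) = -3 - 3*u (R(j, u) = -3 + (-4*u + u) = -3 - 3*u)
O = 44 (O = 8 + 6**2*1 = 8 + 36*1 = 8 + 36 = 44)
Q + 1/(F(R(6, -1)) + O) = 85 + 1/(-7 + 44) = 85 + 1/37 = 3146/37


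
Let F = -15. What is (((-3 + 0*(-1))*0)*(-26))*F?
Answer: 0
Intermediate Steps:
(((-3 + 0*(-1))*0)*(-26))*F = (((-3 + 0*(-1))*0)*(-26))*(-15) = (((-3 + 0)*0)*(-26))*(-15) = (-3*0*(-26))*(-15) = (0*(-26))*(-15) = 0*(-15) = 0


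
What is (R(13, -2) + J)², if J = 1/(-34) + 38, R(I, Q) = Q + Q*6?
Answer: 664225/1156 ≈ 574.59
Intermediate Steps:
R(I, Q) = 7*Q (R(I, Q) = Q + 6*Q = 7*Q)
J = 1291/34 (J = -1/34 + 38 = 1291/34 ≈ 37.971)
(R(13, -2) + J)² = (7*(-2) + 1291/34)² = (-14 + 1291/34)² = (815/34)² = 664225/1156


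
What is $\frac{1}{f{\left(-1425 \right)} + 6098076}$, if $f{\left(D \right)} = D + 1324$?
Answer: $\frac{1}{6097975} \approx 1.6399 \cdot 10^{-7}$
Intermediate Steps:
$f{\left(D \right)} = 1324 + D$
$\frac{1}{f{\left(-1425 \right)} + 6098076} = \frac{1}{\left(1324 - 1425\right) + 6098076} = \frac{1}{-101 + 6098076} = \frac{1}{6097975}$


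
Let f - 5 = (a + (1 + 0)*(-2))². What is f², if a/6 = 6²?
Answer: 2097731601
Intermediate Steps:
a = 216 (a = 6*6² = 6*36 = 216)
f = 45801 (f = 5 + (216 + (1 + 0)*(-2))² = 5 + (216 + 1*(-2))² = 5 + (216 - 2)² = 5 + 214² = 5 + 45796 = 45801)
f² = 45801² = 2097731601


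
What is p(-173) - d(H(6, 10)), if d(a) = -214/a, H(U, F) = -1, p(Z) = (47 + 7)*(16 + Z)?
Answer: -8692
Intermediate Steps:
p(Z) = 864 + 54*Z (p(Z) = 54*(16 + Z) = 864 + 54*Z)
p(-173) - d(H(6, 10)) = (864 + 54*(-173)) - (-214)/(-1) = (864 - 9342) - (-214)*(-1) = -8478 - 1*214 = -8478 - 214 = -8692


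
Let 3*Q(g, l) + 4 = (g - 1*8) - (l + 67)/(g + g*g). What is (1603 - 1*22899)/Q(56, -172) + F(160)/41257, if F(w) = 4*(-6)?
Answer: -133548632488/92044367 ≈ -1450.9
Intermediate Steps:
F(w) = -24
Q(g, l) = -4 + g/3 - (67 + l)/(3*(g + g²)) (Q(g, l) = -4/3 + ((g - 1*8) - (l + 67)/(g + g*g))/3 = -4/3 + ((g - 8) - (67 + l)/(g + g²))/3 = -4/3 + ((-8 + g) - (67 + l)/(g + g²))/3 = -4/3 + (-8 + g - (67 + l)/(g + g²))/3 = -4/3 + (-8/3 + g/3 - (67 + l)/(3*(g + g²))) = -4 + g/3 - (67 + l)/(3*(g + g²)))
(1603 - 1*22899)/Q(56, -172) + F(160)/41257 = (1603 - 1*22899)/(((⅓)*(-67 + 56³ - 1*(-172) - 12*56 - 11*56²)/(56*(1 + 56)))) - 24/41257 = (1603 - 22899)/(((⅓)*(1/56)*(-67 + 175616 + 172 - 672 - 11*3136)/57)) - 24*1/41257 = -21296*9576/(-67 + 175616 + 172 - 672 - 34496) - 24/41257 = -21296/((⅓)*(1/56)*(1/57)*140553) - 24/41257 = -21296/2231/152 - 24/41257 = -21296*152/2231 - 24/41257 = -3236992/2231 - 24/41257 = -133548632488/92044367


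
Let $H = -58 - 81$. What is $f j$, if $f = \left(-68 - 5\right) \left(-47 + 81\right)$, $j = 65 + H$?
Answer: $183668$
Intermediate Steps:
$H = -139$ ($H = -58 - 81 = -139$)
$j = -74$ ($j = 65 - 139 = -74$)
$f = -2482$ ($f = \left(-73\right) 34 = -2482$)
$f j = \left(-2482\right) \left(-74\right) = 183668$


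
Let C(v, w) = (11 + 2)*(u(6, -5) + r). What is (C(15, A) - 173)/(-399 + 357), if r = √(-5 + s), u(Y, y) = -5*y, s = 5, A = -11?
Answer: -76/21 ≈ -3.6190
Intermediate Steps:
r = 0 (r = √(-5 + 5) = √0 = 0)
C(v, w) = 325 (C(v, w) = (11 + 2)*(-5*(-5) + 0) = 13*(25 + 0) = 13*25 = 325)
(C(15, A) - 173)/(-399 + 357) = (325 - 173)/(-399 + 357) = 152/(-42) = 152*(-1/42) = -76/21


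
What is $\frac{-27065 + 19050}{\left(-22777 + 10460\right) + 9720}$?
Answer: $\frac{1145}{371} \approx 3.0863$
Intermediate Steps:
$\frac{-27065 + 19050}{\left(-22777 + 10460\right) + 9720} = - \frac{8015}{-12317 + 9720} = - \frac{8015}{-2597} = \left(-8015\right) \left(- \frac{1}{2597}\right) = \frac{1145}{371}$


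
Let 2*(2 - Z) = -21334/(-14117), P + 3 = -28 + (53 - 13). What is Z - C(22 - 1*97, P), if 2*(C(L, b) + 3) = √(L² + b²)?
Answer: 59918/14117 - 3*√634/2 ≈ -33.525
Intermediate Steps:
P = 9 (P = -3 + (-28 + (53 - 13)) = -3 + (-28 + 40) = -3 + 12 = 9)
C(L, b) = -3 + √(L² + b²)/2
Z = 17567/14117 (Z = 2 - (-10667)/(-14117) = 2 - (-10667)*(-1)/14117 = 2 - ½*21334/14117 = 2 - 10667/14117 = 17567/14117 ≈ 1.2444)
Z - C(22 - 1*97, P) = 17567/14117 - (-3 + √((22 - 1*97)² + 9²)/2) = 17567/14117 - (-3 + √((22 - 97)² + 81)/2) = 17567/14117 - (-3 + √((-75)² + 81)/2) = 17567/14117 - (-3 + √(5625 + 81)/2) = 17567/14117 - (-3 + √5706/2) = 17567/14117 - (-3 + (3*√634)/2) = 17567/14117 - (-3 + 3*√634/2) = 17567/14117 + (3 - 3*√634/2) = 59918/14117 - 3*√634/2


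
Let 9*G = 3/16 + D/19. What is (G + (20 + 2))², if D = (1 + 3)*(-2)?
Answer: 3614534641/7485696 ≈ 482.86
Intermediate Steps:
D = -8 (D = 4*(-2) = -8)
G = -71/2736 (G = (3/16 - 8/19)/9 = (⅑)*(-71/304) = -71/2736 ≈ -0.025950)
(G + (20 + 2))² = (-71/2736 + (20 + 2))² = (-71/2736 + 22)² = (60121/2736)² = 3614534641/7485696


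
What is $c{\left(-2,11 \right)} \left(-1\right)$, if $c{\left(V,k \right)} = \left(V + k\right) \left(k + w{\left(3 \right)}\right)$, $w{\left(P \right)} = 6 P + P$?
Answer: $-288$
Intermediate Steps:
$w{\left(P \right)} = 7 P$
$c{\left(V,k \right)} = \left(21 + k\right) \left(V + k\right)$ ($c{\left(V,k \right)} = \left(V + k\right) \left(k + 7 \cdot 3\right) = \left(V + k\right) \left(k + 21\right) = \left(V + k\right) \left(21 + k\right) = \left(21 + k\right) \left(V + k\right)$)
$c{\left(-2,11 \right)} \left(-1\right) = \left(11^{2} + 21 \left(-2\right) + 21 \cdot 11 - 22\right) \left(-1\right) = \left(121 - 42 + 231 - 22\right) \left(-1\right) = 288 \left(-1\right) = -288$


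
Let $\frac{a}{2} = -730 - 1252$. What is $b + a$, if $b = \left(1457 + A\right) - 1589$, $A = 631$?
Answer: $-3465$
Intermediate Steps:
$a = -3964$ ($a = 2 \left(-730 - 1252\right) = 2 \left(-1982\right) = -3964$)
$b = 499$ ($b = \left(1457 + 631\right) - 1589 = 2088 - 1589 = 499$)
$b + a = 499 - 3964 = -3465$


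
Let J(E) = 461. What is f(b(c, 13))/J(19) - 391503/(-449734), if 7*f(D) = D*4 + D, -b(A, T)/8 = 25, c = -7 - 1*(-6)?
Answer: 813646181/1451291618 ≈ 0.56064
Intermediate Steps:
c = -1 (c = -7 + 6 = -1)
b(A, T) = -200 (b(A, T) = -8*25 = -200)
f(D) = 5*D/7 (f(D) = (D*4 + D)/7 = (4*D + D)/7 = (5*D)/7 = 5*D/7)
f(b(c, 13))/J(19) - 391503/(-449734) = ((5/7)*(-200))/461 - 391503/(-449734) = -1000/7*1/461 - 391503*(-1/449734) = -1000/3227 + 391503/449734 = 813646181/1451291618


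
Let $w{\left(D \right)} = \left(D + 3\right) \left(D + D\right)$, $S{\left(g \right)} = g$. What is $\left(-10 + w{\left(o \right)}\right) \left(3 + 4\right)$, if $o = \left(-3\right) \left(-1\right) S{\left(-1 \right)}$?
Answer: $-70$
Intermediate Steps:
$o = -3$ ($o = \left(-3\right) \left(-1\right) \left(-1\right) = 3 \left(-1\right) = -3$)
$w{\left(D \right)} = 2 D \left(3 + D\right)$ ($w{\left(D \right)} = \left(3 + D\right) 2 D = 2 D \left(3 + D\right)$)
$\left(-10 + w{\left(o \right)}\right) \left(3 + 4\right) = \left(-10 + 2 \left(-3\right) \left(3 - 3\right)\right) \left(3 + 4\right) = \left(-10 + 2 \left(-3\right) 0\right) 7 = \left(-10 + 0\right) 7 = \left(-10\right) 7 = -70$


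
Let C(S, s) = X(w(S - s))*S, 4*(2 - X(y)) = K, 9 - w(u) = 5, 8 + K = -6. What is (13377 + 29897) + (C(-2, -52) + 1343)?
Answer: 44606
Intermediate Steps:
K = -14 (K = -8 - 6 = -14)
w(u) = 4 (w(u) = 9 - 1*5 = 9 - 5 = 4)
X(y) = 11/2 (X(y) = 2 - ¼*(-14) = 2 + 7/2 = 11/2)
C(S, s) = 11*S/2
(13377 + 29897) + (C(-2, -52) + 1343) = (13377 + 29897) + ((11/2)*(-2) + 1343) = 43274 + (-11 + 1343) = 43274 + 1332 = 44606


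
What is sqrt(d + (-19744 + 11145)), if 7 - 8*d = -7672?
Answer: I*sqrt(122226)/4 ≈ 87.402*I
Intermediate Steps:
d = 7679/8 (d = 7/8 - 1/8*(-7672) = 7/8 + 959 = 7679/8 ≈ 959.88)
sqrt(d + (-19744 + 11145)) = sqrt(7679/8 + (-19744 + 11145)) = sqrt(7679/8 - 8599) = sqrt(-61113/8) = I*sqrt(122226)/4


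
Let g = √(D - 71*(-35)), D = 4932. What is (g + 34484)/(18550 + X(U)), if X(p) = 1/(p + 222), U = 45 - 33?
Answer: 8069256/4340701 + 234*√7417/4340701 ≈ 1.8636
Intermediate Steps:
U = 12
X(p) = 1/(222 + p)
g = √7417 (g = √(4932 - 71*(-35)) = √(4932 + 2485) = √7417 ≈ 86.122)
(g + 34484)/(18550 + X(U)) = (√7417 + 34484)/(18550 + 1/(222 + 12)) = (34484 + √7417)/(18550 + 1/234) = (34484 + √7417)/(4340701/234) = (34484 + √7417)*(234/4340701) = 8069256/4340701 + 234*√7417/4340701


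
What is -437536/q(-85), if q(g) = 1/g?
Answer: 37190560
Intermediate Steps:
-437536/q(-85) = -437536/(1/(-85)) = -437536/(-1/85) = -437536*(-85) = 37190560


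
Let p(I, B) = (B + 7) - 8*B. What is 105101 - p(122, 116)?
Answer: 105906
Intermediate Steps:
p(I, B) = 7 - 7*B (p(I, B) = (7 + B) - 8*B = 7 - 7*B)
105101 - p(122, 116) = 105101 - (7 - 7*116) = 105101 - (7 - 812) = 105101 - 1*(-805) = 105101 + 805 = 105906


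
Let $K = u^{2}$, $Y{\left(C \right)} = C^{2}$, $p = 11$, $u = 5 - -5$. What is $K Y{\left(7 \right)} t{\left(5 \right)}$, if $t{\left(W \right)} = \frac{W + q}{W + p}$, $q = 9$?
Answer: $\frac{8575}{2} \approx 4287.5$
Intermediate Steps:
$u = 10$ ($u = 5 + 5 = 10$)
$t{\left(W \right)} = \frac{9 + W}{11 + W}$ ($t{\left(W \right)} = \frac{W + 9}{W + 11} = \frac{9 + W}{11 + W}$)
$K = 100$ ($K = 10^{2} = 100$)
$K Y{\left(7 \right)} t{\left(5 \right)} = 100 \cdot 7^{2} \frac{9 + 5}{11 + 5} = 100 \cdot 49 \cdot \frac{1}{16} \cdot 14 = 4900 \cdot \frac{1}{16} \cdot 14 = 4900 \cdot \frac{7}{8} = \frac{8575}{2}$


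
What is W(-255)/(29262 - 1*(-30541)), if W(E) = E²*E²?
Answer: 4228250625/59803 ≈ 70703.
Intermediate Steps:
W(E) = E⁴
W(-255)/(29262 - 1*(-30541)) = (-255)⁴/(29262 - 1*(-30541)) = 4228250625/(29262 + 30541) = 4228250625/59803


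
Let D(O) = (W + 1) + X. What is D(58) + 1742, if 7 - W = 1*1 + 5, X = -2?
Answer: 1742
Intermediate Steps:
W = 1 (W = 7 - (1*1 + 5) = 7 - (1 + 5) = 7 - 1*6 = 7 - 6 = 1)
D(O) = 0 (D(O) = (1 + 1) - 2 = 2 - 2 = 0)
D(58) + 1742 = 0 + 1742 = 1742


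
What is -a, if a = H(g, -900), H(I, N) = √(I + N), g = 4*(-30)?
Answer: -2*I*√255 ≈ -31.937*I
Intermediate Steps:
g = -120
a = 2*I*√255 (a = √(-120 - 900) = √(-1020) = 2*I*√255 ≈ 31.937*I)
-a = -2*I*√255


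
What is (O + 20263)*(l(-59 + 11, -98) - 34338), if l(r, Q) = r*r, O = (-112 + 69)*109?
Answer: -498961584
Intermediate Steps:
O = -4687 (O = -43*109 = -4687)
l(r, Q) = r**2
(O + 20263)*(l(-59 + 11, -98) - 34338) = (-4687 + 20263)*((-59 + 11)**2 - 34338) = 15576*((-48)**2 - 34338) = 15576*(2304 - 34338) = 15576*(-32034) = -498961584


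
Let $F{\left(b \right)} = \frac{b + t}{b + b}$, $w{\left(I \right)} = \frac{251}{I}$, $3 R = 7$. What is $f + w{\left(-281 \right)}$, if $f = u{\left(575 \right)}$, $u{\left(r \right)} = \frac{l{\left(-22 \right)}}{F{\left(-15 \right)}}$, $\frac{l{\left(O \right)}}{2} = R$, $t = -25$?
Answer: $\frac{1465}{562} \approx 2.6068$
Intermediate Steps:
$R = \frac{7}{3}$ ($R = \frac{1}{3} \cdot 7 = \frac{7}{3} \approx 2.3333$)
$l{\left(O \right)} = \frac{14}{3}$ ($l{\left(O \right)} = 2 \cdot \frac{7}{3} = \frac{14}{3}$)
$F{\left(b \right)} = \frac{-25 + b}{2 b}$ ($F{\left(b \right)} = \frac{b - 25}{b + b} = \frac{-25 + b}{2 b}$)
$u{\left(r \right)} = \frac{7}{2}$ ($u{\left(r \right)} = \frac{14}{3 \frac{-25 - 15}{2 \left(-15\right)}} = \frac{14}{3 \cdot \frac{1}{2} \left(- \frac{1}{15}\right) \left(-40\right)} = \frac{14}{3 \cdot \frac{4}{3}} = \frac{14}{3} \cdot \frac{3}{4} = \frac{7}{2}$)
$f = \frac{7}{2} \approx 3.5$
$f + w{\left(-281 \right)} = \frac{7}{2} + \frac{251}{-281} = \frac{7}{2} + 251 \left(- \frac{1}{281}\right) = \frac{7}{2} - \frac{251}{281} = \frac{1465}{562}$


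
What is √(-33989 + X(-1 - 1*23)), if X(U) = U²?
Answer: I*√33413 ≈ 182.79*I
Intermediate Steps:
√(-33989 + X(-1 - 1*23)) = √(-33989 + (-1 - 1*23)²) = √(-33989 + (-1 - 23)²) = √(-33989 + (-24)²) = √(-33989 + 576) = √(-33413) = I*√33413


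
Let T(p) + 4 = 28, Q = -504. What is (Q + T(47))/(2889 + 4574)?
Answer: -480/7463 ≈ -0.064317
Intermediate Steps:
T(p) = 24 (T(p) = -4 + 28 = 24)
(Q + T(47))/(2889 + 4574) = (-504 + 24)/(2889 + 4574) = -480/7463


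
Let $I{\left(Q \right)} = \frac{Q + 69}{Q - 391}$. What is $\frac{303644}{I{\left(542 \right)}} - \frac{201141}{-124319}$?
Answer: $\frac{438475336999}{5842993} \approx 75043.0$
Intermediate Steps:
$I{\left(Q \right)} = \frac{69 + Q}{-391 + Q}$
$\frac{303644}{I{\left(542 \right)}} - \frac{201141}{-124319} = \frac{303644}{\frac{1}{-391 + 542} \left(69 + 542\right)} - \frac{201141}{-124319} = \frac{303644}{\frac{1}{151} \cdot 611} - - \frac{201141}{124319} = \frac{303644}{\frac{1}{151} \cdot 611} + \frac{201141}{124319} = \frac{303644}{\frac{611}{151}} + \frac{201141}{124319} = 303644 \cdot \frac{151}{611} + \frac{201141}{124319} = \frac{45850244}{611} + \frac{201141}{124319} = \frac{438475336999}{5842993}$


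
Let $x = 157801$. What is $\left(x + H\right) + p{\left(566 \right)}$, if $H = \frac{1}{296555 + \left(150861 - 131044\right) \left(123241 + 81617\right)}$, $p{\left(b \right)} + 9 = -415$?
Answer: $\frac{638945511699958}{4059967541} \approx 1.5738 \cdot 10^{5}$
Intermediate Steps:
$p{\left(b \right)} = -424$ ($p{\left(b \right)} = -9 - 415 = -424$)
$H = \frac{1}{4059967541}$ ($H = \frac{1}{296555 + 19817 \cdot 204858} = \frac{1}{296555 + 4059670986} = \frac{1}{4059967541} \approx 2.4631 \cdot 10^{-10}$)
$\left(x + H\right) + p{\left(566 \right)} = \left(157801 + \frac{1}{4059967541}\right) - 424 = \frac{640666937937342}{4059967541} - 424 = \frac{638945511699958}{4059967541}$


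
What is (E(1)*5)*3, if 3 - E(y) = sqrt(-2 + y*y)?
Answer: 45 - 15*I ≈ 45.0 - 15.0*I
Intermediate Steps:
E(y) = 3 - sqrt(-2 + y**2) (E(y) = 3 - sqrt(-2 + y*y) = 3 - sqrt(-2 + y**2))
(E(1)*5)*3 = ((3 - sqrt(-2 + 1**2))*5)*3 = ((3 - sqrt(-2 + 1))*5)*3 = ((3 - sqrt(-1))*5)*3 = ((3 - I)*5)*3 = (15 - 5*I)*3 = 45 - 15*I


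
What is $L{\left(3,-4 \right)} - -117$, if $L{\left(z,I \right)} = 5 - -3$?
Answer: $125$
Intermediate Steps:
$L{\left(z,I \right)} = 8$ ($L{\left(z,I \right)} = 5 + 3 = 8$)
$L{\left(3,-4 \right)} - -117 = 8 - -117 = 8 + 117 = 125$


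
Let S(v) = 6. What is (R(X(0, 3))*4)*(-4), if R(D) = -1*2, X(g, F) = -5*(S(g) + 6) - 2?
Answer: 32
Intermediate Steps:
X(g, F) = -62 (X(g, F) = -5*(6 + 6) - 2 = -5*12 - 2 = -60 - 2 = -62)
R(D) = -2
(R(X(0, 3))*4)*(-4) = -2*4*(-4) = -8*(-4) = 32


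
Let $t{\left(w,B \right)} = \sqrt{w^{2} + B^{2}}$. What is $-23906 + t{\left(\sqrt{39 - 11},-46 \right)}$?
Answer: $-23906 + 4 \sqrt{134} \approx -23860.0$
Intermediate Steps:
$t{\left(w,B \right)} = \sqrt{B^{2} + w^{2}}$
$-23906 + t{\left(\sqrt{39 - 11},-46 \right)} = -23906 + \sqrt{\left(-46\right)^{2} + \left(\sqrt{39 - 11}\right)^{2}} = -23906 + \sqrt{2116 + \left(\sqrt{28}\right)^{2}} = -23906 + \sqrt{2116 + \left(2 \sqrt{7}\right)^{2}} = -23906 + \sqrt{2116 + 28} = -23906 + \sqrt{2144} = -23906 + 4 \sqrt{134}$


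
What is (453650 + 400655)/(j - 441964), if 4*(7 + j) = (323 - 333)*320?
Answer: -854305/442771 ≈ -1.9295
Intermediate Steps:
j = -807 (j = -7 + ((323 - 333)*320)/4 = -7 + (-10*320)/4 = -7 + (¼)*(-3200) = -7 - 800 = -807)
(453650 + 400655)/(j - 441964) = (453650 + 400655)/(-807 - 441964) = 854305/(-442771) = 854305*(-1/442771) = -854305/442771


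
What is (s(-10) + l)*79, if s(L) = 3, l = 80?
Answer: 6557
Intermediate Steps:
(s(-10) + l)*79 = (3 + 80)*79 = 83*79 = 6557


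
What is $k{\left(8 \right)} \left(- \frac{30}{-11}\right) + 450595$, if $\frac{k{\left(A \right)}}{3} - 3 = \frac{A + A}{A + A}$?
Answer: $\frac{4956905}{11} \approx 4.5063 \cdot 10^{5}$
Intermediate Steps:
$k{\left(A \right)} = 12$ ($k{\left(A \right)} = 9 + 3 \frac{A + A}{A + A} = 9 + 3 \frac{2 A}{2 A} = 9 + 3 \cdot 2 A \frac{1}{2 A} = 9 + 3 \cdot 1 = 9 + 3 = 12$)
$k{\left(8 \right)} \left(- \frac{30}{-11}\right) + 450595 = 12 \left(- \frac{30}{-11}\right) + 450595 = 12 \left(\left(-30\right) \left(- \frac{1}{11}\right)\right) + 450595 = 12 \cdot \frac{30}{11} + 450595 = \frac{360}{11} + 450595 = \frac{4956905}{11}$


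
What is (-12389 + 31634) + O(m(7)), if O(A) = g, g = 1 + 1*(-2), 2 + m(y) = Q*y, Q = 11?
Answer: 19244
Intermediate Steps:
m(y) = -2 + 11*y
g = -1 (g = 1 - 2 = -1)
O(A) = -1
(-12389 + 31634) + O(m(7)) = (-12389 + 31634) - 1 = 19245 - 1 = 19244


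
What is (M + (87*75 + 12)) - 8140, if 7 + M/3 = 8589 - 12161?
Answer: -12340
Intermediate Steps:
M = -10737 (M = -21 + 3*(8589 - 12161) = -21 + 3*(-3572) = -21 - 10716 = -10737)
(M + (87*75 + 12)) - 8140 = (-10737 + (87*75 + 12)) - 8140 = (-10737 + (6525 + 12)) - 8140 = (-10737 + 6537) - 8140 = -4200 - 8140 = -12340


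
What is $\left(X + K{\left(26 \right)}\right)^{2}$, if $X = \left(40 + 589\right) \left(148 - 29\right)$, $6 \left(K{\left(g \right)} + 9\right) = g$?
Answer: $\frac{50417762521}{9} \approx 5.602 \cdot 10^{9}$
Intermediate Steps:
$K{\left(g \right)} = -9 + \frac{g}{6}$
$X = 74851$ ($X = 629 \cdot 119 = 74851$)
$\left(X + K{\left(26 \right)}\right)^{2} = \left(74851 + \left(-9 + \frac{1}{6} \cdot 26\right)\right)^{2} = \left(74851 + \left(-9 + \frac{13}{3}\right)\right)^{2} = \left(74851 - \frac{14}{3}\right)^{2} = \left(\frac{224539}{3}\right)^{2} = \frac{50417762521}{9}$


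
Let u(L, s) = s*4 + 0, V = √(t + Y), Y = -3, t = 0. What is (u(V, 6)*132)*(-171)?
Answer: -541728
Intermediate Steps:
V = I*√3 (V = √(0 - 3) = √(-3) = I*√3 ≈ 1.732*I)
u(L, s) = 4*s (u(L, s) = 4*s + 0 = 4*s)
(u(V, 6)*132)*(-171) = ((4*6)*132)*(-171) = (24*132)*(-171) = 3168*(-171) = -541728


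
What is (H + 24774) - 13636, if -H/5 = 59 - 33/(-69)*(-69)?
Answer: 11008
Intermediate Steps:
H = -130 (H = -5*(59 - 33/(-69)*(-69)) = -5*(59 - 33*(-1/69)*(-69)) = -5*(59 + (11/23)*(-69)) = -5*(59 - 33) = -5*26 = -130)
(H + 24774) - 13636 = (-130 + 24774) - 13636 = 24644 - 13636 = 11008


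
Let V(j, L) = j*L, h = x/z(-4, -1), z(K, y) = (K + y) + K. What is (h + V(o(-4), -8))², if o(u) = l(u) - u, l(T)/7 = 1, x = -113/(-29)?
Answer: 532732561/68121 ≈ 7820.4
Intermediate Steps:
x = 113/29 (x = -113*(-1/29) = 113/29 ≈ 3.8966)
l(T) = 7 (l(T) = 7*1 = 7)
z(K, y) = y + 2*K
h = -113/261 (h = 113/(29*(-1 + 2*(-4))) = 113/(29*(-1 - 8)) = (113/29)/(-9) = (113/29)*(-⅑) = -113/261 ≈ -0.43295)
o(u) = 7 - u
V(j, L) = L*j
(h + V(o(-4), -8))² = (-113/261 - 8*(7 - 1*(-4)))² = (-113/261 - 8*(7 + 4))² = (-113/261 - 8*11)² = (-113/261 - 88)² = (-23081/261)² = 532732561/68121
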